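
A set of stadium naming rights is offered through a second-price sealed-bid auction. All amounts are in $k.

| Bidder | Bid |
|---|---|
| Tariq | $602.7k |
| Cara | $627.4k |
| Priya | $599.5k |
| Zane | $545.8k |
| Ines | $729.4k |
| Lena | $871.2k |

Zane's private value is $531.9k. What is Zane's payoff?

Highest bid: Lena at $871.2k, so Lena wins.
Second-highest bid: Ines at $729.4k — that is the price the winner pays.
Zane did not win, so Zane pays nothing and receives nothing: payoff $0k.

$0k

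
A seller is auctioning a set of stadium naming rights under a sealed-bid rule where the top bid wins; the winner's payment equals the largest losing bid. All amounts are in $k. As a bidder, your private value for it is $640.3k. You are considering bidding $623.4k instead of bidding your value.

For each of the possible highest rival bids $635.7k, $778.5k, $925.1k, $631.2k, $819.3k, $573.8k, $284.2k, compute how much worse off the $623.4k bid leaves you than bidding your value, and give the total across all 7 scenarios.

$13.7k

The deviation costs you only when the competing bid falls strictly between $623.4k and $640.3k; elsewhere both bids give the same outcome.
$635.7k: truthful payoff $4.6k, deviation payoff $0k → loss $4.6k.
$778.5k: outcomes coincide → loss $0k.
$925.1k: outcomes coincide → loss $0k.
$631.2k: truthful payoff $9.1k, deviation payoff $0k → loss $9.1k.
$819.3k: outcomes coincide → loss $0k.
$573.8k: outcomes coincide → loss $0k.
$284.2k: outcomes coincide → loss $0k.
Total loss = $4.6k + $9.1k = $13.7k.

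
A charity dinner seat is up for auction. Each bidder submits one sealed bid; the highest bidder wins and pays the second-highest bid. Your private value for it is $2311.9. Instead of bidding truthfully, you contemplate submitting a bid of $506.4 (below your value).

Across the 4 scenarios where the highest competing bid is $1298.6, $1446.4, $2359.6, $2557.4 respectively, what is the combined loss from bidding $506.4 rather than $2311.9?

The deviation costs you only when the competing bid falls strictly between $506.4 and $2311.9; elsewhere both bids give the same outcome.
$1298.6: truthful payoff $1013.3, deviation payoff $0 → loss $1013.3.
$1446.4: truthful payoff $865.5, deviation payoff $0 → loss $865.5.
$2359.6: outcomes coincide → loss $0.
$2557.4: outcomes coincide → loss $0.
Total loss = $1013.3 + $865.5 = $1878.8.

$1878.8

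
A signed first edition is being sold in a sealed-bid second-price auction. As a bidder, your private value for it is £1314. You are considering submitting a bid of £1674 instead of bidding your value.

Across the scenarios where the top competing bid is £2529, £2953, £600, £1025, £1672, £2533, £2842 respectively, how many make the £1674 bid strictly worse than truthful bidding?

1

The deviation hurts exactly when the highest competing bid lies strictly between £1314 and £1674 — overbidding then wins at a price above your value.
£2529: above both → same outcome either way.
£2953: above both → same outcome either way.
£600: below both → same outcome either way.
£1025: below both → same outcome either way.
£1672: inside the interval → strictly worse (loss £358).
£2533: above both → same outcome either way.
£2842: above both → same outcome either way.
Count: 1.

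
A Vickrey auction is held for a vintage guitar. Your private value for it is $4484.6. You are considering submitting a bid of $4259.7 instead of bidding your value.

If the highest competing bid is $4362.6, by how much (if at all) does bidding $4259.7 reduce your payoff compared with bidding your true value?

$122

Bidding your value $4484.6: you win (since $4484.6 > $4362.6) and pay $4362.6. Payoff $122.
Bidding $4259.7: you lose. Payoff $0.
The competing bid $4362.6 lies between your shaded bid and your value, so underbidding forfeits an item you could have won at a profitable price.
Loss from deviating = $122 − ($0) = $122.
Because the price is fixed by the runner-up's bid, deviating from your value can only change a good outcome into a bad one — never the reverse.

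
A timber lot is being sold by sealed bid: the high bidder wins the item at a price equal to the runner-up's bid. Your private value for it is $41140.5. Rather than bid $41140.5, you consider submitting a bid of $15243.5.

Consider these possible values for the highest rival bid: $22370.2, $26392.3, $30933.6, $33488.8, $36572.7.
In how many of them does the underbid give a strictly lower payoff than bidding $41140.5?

The deviation hurts exactly when the highest competing bid lies strictly between $15243.5 and $41140.5 — underbidding then forfeits a profitable win.
$22370.2: inside the interval → strictly worse (loss $18770.3).
$26392.3: inside the interval → strictly worse (loss $14748.2).
$30933.6: inside the interval → strictly worse (loss $10206.9).
$33488.8: inside the interval → strictly worse (loss $7651.7).
$36572.7: inside the interval → strictly worse (loss $4567.8).
Count: 5.

5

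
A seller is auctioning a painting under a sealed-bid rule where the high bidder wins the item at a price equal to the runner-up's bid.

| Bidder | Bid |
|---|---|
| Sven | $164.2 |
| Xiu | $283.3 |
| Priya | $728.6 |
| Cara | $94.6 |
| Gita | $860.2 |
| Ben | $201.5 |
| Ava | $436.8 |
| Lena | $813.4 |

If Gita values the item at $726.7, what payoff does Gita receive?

Highest bid: Gita at $860.2, so Gita wins.
Second-highest bid: Lena at $813.4 — that is the price the winner pays.
Gita's payoff = value − price = $726.7 − $813.4 = −$86.7.

−$86.7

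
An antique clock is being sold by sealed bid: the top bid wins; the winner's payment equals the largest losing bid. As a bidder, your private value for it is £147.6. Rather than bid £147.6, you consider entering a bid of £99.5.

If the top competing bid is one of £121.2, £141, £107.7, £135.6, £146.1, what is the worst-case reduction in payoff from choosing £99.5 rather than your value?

£39.9

£121.2: truthful gives £26.4, deviation gives £0 → loss £26.4.
£141: truthful gives £6.6, deviation gives £0 → loss £6.6.
£107.7: truthful gives £39.9, deviation gives £0 → loss £39.9.
£135.6: truthful gives £12, deviation gives £0 → loss £12.
£146.1: truthful gives £1.5, deviation gives £0 → loss £1.5.
Maximum loss: £39.9.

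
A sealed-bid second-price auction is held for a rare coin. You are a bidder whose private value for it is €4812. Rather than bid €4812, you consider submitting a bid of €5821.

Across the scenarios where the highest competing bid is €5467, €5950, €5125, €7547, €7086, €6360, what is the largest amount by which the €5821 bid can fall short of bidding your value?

€5467: truthful gives €0, deviation gives −€655 → loss €655.
€5950: same outcome either way → loss €0.
€5125: truthful gives €0, deviation gives −€313 → loss €313.
€7547: same outcome either way → loss €0.
€7086: same outcome either way → loss €0.
€6360: same outcome either way → loss €0.
Maximum loss: €655.

€655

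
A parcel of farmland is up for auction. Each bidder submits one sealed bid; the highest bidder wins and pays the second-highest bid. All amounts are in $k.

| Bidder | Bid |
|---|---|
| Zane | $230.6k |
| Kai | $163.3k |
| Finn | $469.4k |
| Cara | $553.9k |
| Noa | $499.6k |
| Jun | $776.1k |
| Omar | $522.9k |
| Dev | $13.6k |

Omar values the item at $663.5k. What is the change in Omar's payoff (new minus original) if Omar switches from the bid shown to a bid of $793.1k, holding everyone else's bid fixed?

−$112.6k

The highest bid among the other bidders is $776.1k; Omar's bid doesn't change that.
Original bid $522.9k: Omar is not highest (top rival bid is $776.1k); payoff $0k.
Alternative bid $793.1k: Omar is highest, pays the top rival bid $776.1k; payoff $663.5k − $776.1k = −$112.6k.
Change in payoff = −$112.6k − ($0k) = −$112.6k.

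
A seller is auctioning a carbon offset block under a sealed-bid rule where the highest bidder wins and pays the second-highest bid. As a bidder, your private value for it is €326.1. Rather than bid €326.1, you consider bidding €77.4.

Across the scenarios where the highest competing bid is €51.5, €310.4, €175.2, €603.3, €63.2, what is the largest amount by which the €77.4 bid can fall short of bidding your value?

€150.9

€51.5: same outcome either way → loss €0.
€310.4: truthful gives €15.7, deviation gives €0 → loss €15.7.
€175.2: truthful gives €150.9, deviation gives €0 → loss €150.9.
€603.3: same outcome either way → loss €0.
€63.2: same outcome either way → loss €0.
Maximum loss: €150.9.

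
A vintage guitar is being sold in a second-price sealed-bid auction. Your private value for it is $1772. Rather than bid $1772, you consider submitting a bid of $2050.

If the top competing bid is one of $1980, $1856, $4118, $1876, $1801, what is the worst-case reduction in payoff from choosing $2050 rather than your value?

$208

$1980: truthful gives $0, deviation gives −$208 → loss $208.
$1856: truthful gives $0, deviation gives −$84 → loss $84.
$4118: same outcome either way → loss $0.
$1876: truthful gives $0, deviation gives −$104 → loss $104.
$1801: truthful gives $0, deviation gives −$29 → loss $29.
Maximum loss: $208.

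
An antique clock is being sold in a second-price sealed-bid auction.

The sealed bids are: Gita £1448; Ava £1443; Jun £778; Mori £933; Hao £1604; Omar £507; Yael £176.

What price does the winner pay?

Highest bid: Hao at £1604, so Hao wins.
Second-highest bid: Gita at £1448 — that is the price the winner pays.

£1448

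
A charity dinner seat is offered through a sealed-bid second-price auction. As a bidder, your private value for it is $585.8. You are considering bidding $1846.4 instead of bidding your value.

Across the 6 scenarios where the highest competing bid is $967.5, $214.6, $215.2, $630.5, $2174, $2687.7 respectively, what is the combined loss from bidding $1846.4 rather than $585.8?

The deviation costs you only when the competing bid falls strictly between $585.8 and $1846.4; elsewhere both bids give the same outcome.
$967.5: truthful payoff $0, deviation payoff −$381.7 → loss $381.7.
$214.6: outcomes coincide → loss $0.
$215.2: outcomes coincide → loss $0.
$630.5: truthful payoff $0, deviation payoff −$44.7 → loss $44.7.
$2174: outcomes coincide → loss $0.
$2687.7: outcomes coincide → loss $0.
Total loss = $381.7 + $44.7 = $426.4.

$426.4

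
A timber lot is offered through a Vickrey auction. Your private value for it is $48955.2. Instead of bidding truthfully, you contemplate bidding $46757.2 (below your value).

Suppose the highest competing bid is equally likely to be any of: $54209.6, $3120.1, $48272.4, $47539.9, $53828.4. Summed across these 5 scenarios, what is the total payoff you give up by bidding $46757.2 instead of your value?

$2098.1

The deviation costs you only when the competing bid falls strictly between $46757.2 and $48955.2; elsewhere both bids give the same outcome.
$54209.6: outcomes coincide → loss $0.
$3120.1: outcomes coincide → loss $0.
$48272.4: truthful payoff $682.8, deviation payoff $0 → loss $682.8.
$47539.9: truthful payoff $1415.3, deviation payoff $0 → loss $1415.3.
$53828.4: outcomes coincide → loss $0.
Total loss = $682.8 + $1415.3 = $2098.1.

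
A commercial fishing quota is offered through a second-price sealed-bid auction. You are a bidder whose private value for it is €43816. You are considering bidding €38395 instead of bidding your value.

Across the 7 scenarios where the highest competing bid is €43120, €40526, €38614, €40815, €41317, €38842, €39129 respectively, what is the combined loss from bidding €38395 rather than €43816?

€24349

The deviation costs you only when the competing bid falls strictly between €38395 and €43816; elsewhere both bids give the same outcome.
€43120: truthful payoff €696, deviation payoff €0 → loss €696.
€40526: truthful payoff €3290, deviation payoff €0 → loss €3290.
€38614: truthful payoff €5202, deviation payoff €0 → loss €5202.
€40815: truthful payoff €3001, deviation payoff €0 → loss €3001.
€41317: truthful payoff €2499, deviation payoff €0 → loss €2499.
€38842: truthful payoff €4974, deviation payoff €0 → loss €4974.
€39129: truthful payoff €4687, deviation payoff €0 → loss €4687.
Total loss = €696 + €3290 + €5202 + €3001 + €2499 + €4974 + €4687 = €24349.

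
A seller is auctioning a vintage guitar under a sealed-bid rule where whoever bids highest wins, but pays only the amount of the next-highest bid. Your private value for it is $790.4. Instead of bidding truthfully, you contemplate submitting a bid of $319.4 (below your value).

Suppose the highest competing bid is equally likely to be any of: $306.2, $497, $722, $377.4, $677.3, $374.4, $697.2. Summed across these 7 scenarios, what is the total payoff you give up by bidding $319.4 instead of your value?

$1397.1

The deviation costs you only when the competing bid falls strictly between $319.4 and $790.4; elsewhere both bids give the same outcome.
$306.2: outcomes coincide → loss $0.
$497: truthful payoff $293.4, deviation payoff $0 → loss $293.4.
$722: truthful payoff $68.4, deviation payoff $0 → loss $68.4.
$377.4: truthful payoff $413, deviation payoff $0 → loss $413.
$677.3: truthful payoff $113.1, deviation payoff $0 → loss $113.1.
$374.4: truthful payoff $416, deviation payoff $0 → loss $416.
$697.2: truthful payoff $93.2, deviation payoff $0 → loss $93.2.
Total loss = $293.4 + $68.4 + $413 + $113.1 + $416 + $93.2 = $1397.1.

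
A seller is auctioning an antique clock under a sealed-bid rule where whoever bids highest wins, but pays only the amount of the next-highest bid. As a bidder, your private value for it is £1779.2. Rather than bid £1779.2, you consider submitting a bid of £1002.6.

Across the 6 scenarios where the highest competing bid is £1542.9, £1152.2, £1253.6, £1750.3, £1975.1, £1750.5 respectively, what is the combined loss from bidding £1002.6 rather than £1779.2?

The deviation costs you only when the competing bid falls strictly between £1002.6 and £1779.2; elsewhere both bids give the same outcome.
£1542.9: truthful payoff £236.3, deviation payoff £0 → loss £236.3.
£1152.2: truthful payoff £627, deviation payoff £0 → loss £627.
£1253.6: truthful payoff £525.6, deviation payoff £0 → loss £525.6.
£1750.3: truthful payoff £28.9, deviation payoff £0 → loss £28.9.
£1975.1: outcomes coincide → loss £0.
£1750.5: truthful payoff £28.7, deviation payoff £0 → loss £28.7.
Total loss = £236.3 + £627 + £525.6 + £28.9 + £28.7 = £1446.5.

£1446.5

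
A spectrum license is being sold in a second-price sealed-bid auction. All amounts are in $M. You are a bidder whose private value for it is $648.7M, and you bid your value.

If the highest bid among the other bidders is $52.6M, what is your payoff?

$596.1M

Your bid $648.7M exceeds the highest competing bid $52.6M, so you win.
In a second-price auction the winner pays the second-highest bid, $52.6M.
Payoff = value − price = $648.7M − $52.6M = $596.1M.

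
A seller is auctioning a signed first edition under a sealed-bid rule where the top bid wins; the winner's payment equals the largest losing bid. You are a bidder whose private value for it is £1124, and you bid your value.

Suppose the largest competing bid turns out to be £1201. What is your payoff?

£0

Your bid £1124 is below the highest competing bid £1201, so you lose.
A losing bidder pays nothing and receives nothing: payoff = £0.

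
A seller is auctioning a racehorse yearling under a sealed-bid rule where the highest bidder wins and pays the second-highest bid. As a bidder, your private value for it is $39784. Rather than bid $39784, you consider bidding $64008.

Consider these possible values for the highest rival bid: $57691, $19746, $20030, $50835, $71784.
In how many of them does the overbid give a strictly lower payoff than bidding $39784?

2

The deviation hurts exactly when the highest competing bid lies strictly between $39784 and $64008 — overbidding then wins at a price above your value.
$57691: inside the interval → strictly worse (loss $17907).
$19746: below both → same outcome either way.
$20030: below both → same outcome either way.
$50835: inside the interval → strictly worse (loss $11051).
$71784: above both → same outcome either way.
Count: 2.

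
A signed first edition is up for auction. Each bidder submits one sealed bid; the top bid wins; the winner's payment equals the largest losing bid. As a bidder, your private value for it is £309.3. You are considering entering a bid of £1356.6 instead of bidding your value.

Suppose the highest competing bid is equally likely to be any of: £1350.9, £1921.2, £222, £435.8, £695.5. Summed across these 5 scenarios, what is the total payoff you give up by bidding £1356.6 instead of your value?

£1554.3

The deviation costs you only when the competing bid falls strictly between £309.3 and £1356.6; elsewhere both bids give the same outcome.
£1350.9: truthful payoff £0, deviation payoff −£1041.6 → loss £1041.6.
£1921.2: outcomes coincide → loss £0.
£222: outcomes coincide → loss £0.
£435.8: truthful payoff £0, deviation payoff −£126.5 → loss £126.5.
£695.5: truthful payoff £0, deviation payoff −£386.2 → loss £386.2.
Total loss = £1041.6 + £126.5 + £386.2 = £1554.3.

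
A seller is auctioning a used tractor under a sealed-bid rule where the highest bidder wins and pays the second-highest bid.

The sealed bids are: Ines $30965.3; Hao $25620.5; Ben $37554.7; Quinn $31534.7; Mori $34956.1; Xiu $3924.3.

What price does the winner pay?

Highest bid: Ben at $37554.7, so Ben wins.
Second-highest bid: Mori at $34956.1 — that is the price the winner pays.

$34956.1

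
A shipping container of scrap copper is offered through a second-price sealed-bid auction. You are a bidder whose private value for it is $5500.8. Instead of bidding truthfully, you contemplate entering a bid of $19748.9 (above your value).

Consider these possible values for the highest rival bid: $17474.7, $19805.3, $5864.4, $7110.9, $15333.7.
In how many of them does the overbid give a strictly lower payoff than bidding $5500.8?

4

The deviation hurts exactly when the highest competing bid lies strictly between $5500.8 and $19748.9 — overbidding then wins at a price above your value.
$17474.7: inside the interval → strictly worse (loss $11973.9).
$19805.3: above both → same outcome either way.
$5864.4: inside the interval → strictly worse (loss $363.6).
$7110.9: inside the interval → strictly worse (loss $1610.1).
$15333.7: inside the interval → strictly worse (loss $9832.9).
Count: 4.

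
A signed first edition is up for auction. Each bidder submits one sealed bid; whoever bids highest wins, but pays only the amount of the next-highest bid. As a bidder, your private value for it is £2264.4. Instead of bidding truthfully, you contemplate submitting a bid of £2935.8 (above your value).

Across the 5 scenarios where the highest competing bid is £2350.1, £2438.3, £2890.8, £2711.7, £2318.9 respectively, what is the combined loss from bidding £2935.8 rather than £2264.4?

£1387.8

The deviation costs you only when the competing bid falls strictly between £2264.4 and £2935.8; elsewhere both bids give the same outcome.
£2350.1: truthful payoff £0, deviation payoff −£85.7 → loss £85.7.
£2438.3: truthful payoff £0, deviation payoff −£173.9 → loss £173.9.
£2890.8: truthful payoff £0, deviation payoff −£626.4 → loss £626.4.
£2711.7: truthful payoff £0, deviation payoff −£447.3 → loss £447.3.
£2318.9: truthful payoff £0, deviation payoff −£54.5 → loss £54.5.
Total loss = £85.7 + £173.9 + £626.4 + £447.3 + £54.5 = £1387.8.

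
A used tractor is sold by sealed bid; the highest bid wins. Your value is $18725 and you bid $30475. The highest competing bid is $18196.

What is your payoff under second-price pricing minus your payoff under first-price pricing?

You have the highest bid, so you win under either rule.
Second-price: pay $18196 → payoff $529.
First-price: pay your own bid $30475 → payoff −$11750.
Difference = $529 − (−$11750) = $12279.

$12279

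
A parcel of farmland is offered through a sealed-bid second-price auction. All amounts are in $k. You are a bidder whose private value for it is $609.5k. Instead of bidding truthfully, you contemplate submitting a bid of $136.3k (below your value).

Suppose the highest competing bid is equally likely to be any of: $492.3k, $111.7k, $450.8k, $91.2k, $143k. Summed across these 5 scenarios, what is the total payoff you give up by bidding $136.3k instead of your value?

$742.4k

The deviation costs you only when the competing bid falls strictly between $136.3k and $609.5k; elsewhere both bids give the same outcome.
$492.3k: truthful payoff $117.2k, deviation payoff $0k → loss $117.2k.
$111.7k: outcomes coincide → loss $0k.
$450.8k: truthful payoff $158.7k, deviation payoff $0k → loss $158.7k.
$91.2k: outcomes coincide → loss $0k.
$143k: truthful payoff $466.5k, deviation payoff $0k → loss $466.5k.
Total loss = $117.2k + $158.7k + $466.5k = $742.4k.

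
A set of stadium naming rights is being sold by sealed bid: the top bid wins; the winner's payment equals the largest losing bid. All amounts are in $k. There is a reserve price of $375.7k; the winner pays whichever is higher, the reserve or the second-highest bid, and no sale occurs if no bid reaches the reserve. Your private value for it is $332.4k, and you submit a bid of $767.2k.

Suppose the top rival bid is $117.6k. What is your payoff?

Your bid $767.2k is the highest and exceeds the reserve.
Price = max(second-highest bid, reserve) = max($117.6k, $375.7k) = $375.7k.
Payoff = $332.4k − $375.7k = −$43.3k.

−$43.3k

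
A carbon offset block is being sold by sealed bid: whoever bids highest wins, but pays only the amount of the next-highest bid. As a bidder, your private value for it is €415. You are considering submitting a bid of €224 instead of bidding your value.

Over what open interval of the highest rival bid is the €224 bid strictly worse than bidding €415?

(€224, €415)

If the competing bid is below €224, both bids win at the same price — no difference.
If it is above €415, both bids lose — no difference.
If it lies strictly between €224 and €415, bidding your value wins at a price below your value (positive payoff) while bidding €224 loses (payoff 0).
So the deviation strictly hurts on the open interval (€224, €415).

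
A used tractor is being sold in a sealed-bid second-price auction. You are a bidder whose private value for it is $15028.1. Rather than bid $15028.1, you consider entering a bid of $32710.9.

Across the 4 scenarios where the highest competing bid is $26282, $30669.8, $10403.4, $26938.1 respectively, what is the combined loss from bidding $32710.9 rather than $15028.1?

$38805.6

The deviation costs you only when the competing bid falls strictly between $15028.1 and $32710.9; elsewhere both bids give the same outcome.
$26282: truthful payoff $0, deviation payoff −$11253.9 → loss $11253.9.
$30669.8: truthful payoff $0, deviation payoff −$15641.7 → loss $15641.7.
$10403.4: outcomes coincide → loss $0.
$26938.1: truthful payoff $0, deviation payoff −$11910 → loss $11910.
Total loss = $11253.9 + $15641.7 + $11910 = $38805.6.
Truthful bidding weakly dominates here: raising your bid can only win items priced above your value, and lowering it can only forfeit items priced below.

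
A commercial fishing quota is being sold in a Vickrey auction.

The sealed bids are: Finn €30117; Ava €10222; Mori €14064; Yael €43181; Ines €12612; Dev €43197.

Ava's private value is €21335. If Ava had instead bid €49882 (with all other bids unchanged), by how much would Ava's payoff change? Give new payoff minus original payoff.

−€21862

The highest bid among the other bidders is €43197; Ava's bid doesn't change that.
Original bid €10222: Ava is not highest (top rival bid is €43197); payoff €0.
Alternative bid €49882: Ava is highest, pays the top rival bid €43197; payoff €21335 − €43197 = −€21862.
Change in payoff = −€21862 − (€0) = −€21862.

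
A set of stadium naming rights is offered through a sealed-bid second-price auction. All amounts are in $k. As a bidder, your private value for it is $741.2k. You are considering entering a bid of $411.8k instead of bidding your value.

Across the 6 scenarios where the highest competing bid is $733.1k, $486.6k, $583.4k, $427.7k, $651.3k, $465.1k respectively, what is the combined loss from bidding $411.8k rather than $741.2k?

The deviation costs you only when the competing bid falls strictly between $411.8k and $741.2k; elsewhere both bids give the same outcome.
$733.1k: truthful payoff $8.1k, deviation payoff $0k → loss $8.1k.
$486.6k: truthful payoff $254.6k, deviation payoff $0k → loss $254.6k.
$583.4k: truthful payoff $157.8k, deviation payoff $0k → loss $157.8k.
$427.7k: truthful payoff $313.5k, deviation payoff $0k → loss $313.5k.
$651.3k: truthful payoff $89.9k, deviation payoff $0k → loss $89.9k.
$465.1k: truthful payoff $276.1k, deviation payoff $0k → loss $276.1k.
Total loss = $8.1k + $254.6k + $157.8k + $313.5k + $89.9k + $276.1k = $1100k.

$1100k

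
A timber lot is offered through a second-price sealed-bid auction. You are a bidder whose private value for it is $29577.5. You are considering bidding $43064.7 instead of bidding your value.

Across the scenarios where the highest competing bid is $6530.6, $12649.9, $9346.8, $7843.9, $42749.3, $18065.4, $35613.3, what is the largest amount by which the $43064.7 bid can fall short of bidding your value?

$13171.8

$6530.6: same outcome either way → loss $0.
$12649.9: same outcome either way → loss $0.
$9346.8: same outcome either way → loss $0.
$7843.9: same outcome either way → loss $0.
$42749.3: truthful gives $0, deviation gives −$13171.8 → loss $13171.8.
$18065.4: same outcome either way → loss $0.
$35613.3: truthful gives $0, deviation gives −$6035.8 → loss $6035.8.
Maximum loss: $13171.8.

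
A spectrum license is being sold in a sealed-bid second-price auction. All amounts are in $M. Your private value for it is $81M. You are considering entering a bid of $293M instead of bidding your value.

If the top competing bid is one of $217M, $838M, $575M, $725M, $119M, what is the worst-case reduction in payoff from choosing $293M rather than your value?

$217M: truthful gives $0M, deviation gives −$136M → loss $136M.
$838M: same outcome either way → loss $0M.
$575M: same outcome either way → loss $0M.
$725M: same outcome either way → loss $0M.
$119M: truthful gives $0M, deviation gives −$38M → loss $38M.
Maximum loss: $136M.

$136M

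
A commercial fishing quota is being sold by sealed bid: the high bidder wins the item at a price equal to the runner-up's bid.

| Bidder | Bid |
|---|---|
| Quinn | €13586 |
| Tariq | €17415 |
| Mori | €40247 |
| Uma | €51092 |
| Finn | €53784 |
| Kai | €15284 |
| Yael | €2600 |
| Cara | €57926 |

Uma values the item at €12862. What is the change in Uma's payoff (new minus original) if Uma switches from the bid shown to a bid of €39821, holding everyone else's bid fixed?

€0

The highest bid among the other bidders is €57926; Uma's bid doesn't change that.
Original bid €51092: Uma is not highest (top rival bid is €57926); payoff €0.
Alternative bid €39821: Uma is not highest (top rival bid is €57926); payoff €0.
Change in payoff = €0 − (€0) = €0.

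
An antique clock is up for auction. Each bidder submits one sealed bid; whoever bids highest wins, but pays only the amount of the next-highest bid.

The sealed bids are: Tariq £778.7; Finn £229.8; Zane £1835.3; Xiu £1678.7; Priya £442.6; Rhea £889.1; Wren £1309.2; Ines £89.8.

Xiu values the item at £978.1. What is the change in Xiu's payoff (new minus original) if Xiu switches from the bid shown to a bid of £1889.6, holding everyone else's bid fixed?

The highest bid among the other bidders is £1835.3; Xiu's bid doesn't change that.
Original bid £1678.7: Xiu is not highest (top rival bid is £1835.3); payoff £0.
Alternative bid £1889.6: Xiu is highest, pays the top rival bid £1835.3; payoff £978.1 − £1835.3 = −£857.2.
Change in payoff = −£857.2 − (£0) = −£857.2.

−£857.2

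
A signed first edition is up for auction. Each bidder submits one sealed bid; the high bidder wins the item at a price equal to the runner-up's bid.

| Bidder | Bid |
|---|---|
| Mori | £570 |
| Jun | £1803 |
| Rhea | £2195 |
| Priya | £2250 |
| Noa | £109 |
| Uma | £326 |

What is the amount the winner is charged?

£2195

Highest bid: Priya at £2250, so Priya wins.
Second-highest bid: Rhea at £2195 — that is the price the winner pays.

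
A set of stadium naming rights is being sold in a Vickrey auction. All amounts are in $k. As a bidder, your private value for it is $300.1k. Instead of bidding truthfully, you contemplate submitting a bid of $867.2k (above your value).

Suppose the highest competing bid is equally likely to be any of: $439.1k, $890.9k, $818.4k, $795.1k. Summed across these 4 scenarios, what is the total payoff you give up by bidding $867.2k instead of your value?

$1152.3k

The deviation costs you only when the competing bid falls strictly between $300.1k and $867.2k; elsewhere both bids give the same outcome.
$439.1k: truthful payoff $0k, deviation payoff −$139k → loss $139k.
$890.9k: outcomes coincide → loss $0k.
$818.4k: truthful payoff $0k, deviation payoff −$518.3k → loss $518.3k.
$795.1k: truthful payoff $0k, deviation payoff −$495k → loss $495k.
Total loss = $139k + $518.3k + $495k = $1152.3k.
Truthful bidding weakly dominates here: raising your bid can only win items priced above your value, and lowering it can only forfeit items priced below.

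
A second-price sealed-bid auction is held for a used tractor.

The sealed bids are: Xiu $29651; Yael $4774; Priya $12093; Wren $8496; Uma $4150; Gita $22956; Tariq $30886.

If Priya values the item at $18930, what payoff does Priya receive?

Highest bid: Tariq at $30886, so Tariq wins.
Second-highest bid: Xiu at $29651 — that is the price the winner pays.
Priya did not win, so Priya pays nothing and receives nothing: payoff $0.

$0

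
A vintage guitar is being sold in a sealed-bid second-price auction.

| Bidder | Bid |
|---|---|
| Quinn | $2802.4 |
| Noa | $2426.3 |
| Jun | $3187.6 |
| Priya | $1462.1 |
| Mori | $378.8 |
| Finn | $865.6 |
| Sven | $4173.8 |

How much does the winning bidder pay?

$3187.6

Highest bid: Sven at $4173.8, so Sven wins.
Second-highest bid: Jun at $3187.6 — that is the price the winner pays.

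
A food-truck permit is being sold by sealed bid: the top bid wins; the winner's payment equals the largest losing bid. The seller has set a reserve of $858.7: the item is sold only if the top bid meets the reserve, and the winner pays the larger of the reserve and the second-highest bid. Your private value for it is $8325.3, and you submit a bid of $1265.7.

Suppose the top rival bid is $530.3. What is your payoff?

$7466.6

Your bid $1265.7 is the highest and exceeds the reserve.
Price = max(second-highest bid, reserve) = max($530.3, $858.7) = $858.7.
Payoff = $8325.3 − $858.7 = $7466.6.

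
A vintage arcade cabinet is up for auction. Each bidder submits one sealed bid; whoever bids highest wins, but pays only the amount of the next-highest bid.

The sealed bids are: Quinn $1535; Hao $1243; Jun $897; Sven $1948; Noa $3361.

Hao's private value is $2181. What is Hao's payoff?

$0

Highest bid: Noa at $3361, so Noa wins.
Second-highest bid: Sven at $1948 — that is the price the winner pays.
Hao did not win, so Hao pays nothing and receives nothing: payoff $0.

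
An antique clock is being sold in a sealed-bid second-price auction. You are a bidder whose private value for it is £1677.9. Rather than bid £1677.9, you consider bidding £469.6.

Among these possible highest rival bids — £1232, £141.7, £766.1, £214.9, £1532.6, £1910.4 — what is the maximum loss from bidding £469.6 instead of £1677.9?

£1232: truthful gives £445.9, deviation gives £0 → loss £445.9.
£141.7: same outcome either way → loss £0.
£766.1: truthful gives £911.8, deviation gives £0 → loss £911.8.
£214.9: same outcome either way → loss £0.
£1532.6: truthful gives £145.3, deviation gives £0 → loss £145.3.
£1910.4: same outcome either way → loss £0.
Maximum loss: £911.8.

£911.8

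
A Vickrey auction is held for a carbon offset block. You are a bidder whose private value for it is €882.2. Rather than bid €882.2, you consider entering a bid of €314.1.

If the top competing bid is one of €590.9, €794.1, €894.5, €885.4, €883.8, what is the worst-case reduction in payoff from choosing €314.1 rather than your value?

€291.3

€590.9: truthful gives €291.3, deviation gives €0 → loss €291.3.
€794.1: truthful gives €88.1, deviation gives €0 → loss €88.1.
€894.5: same outcome either way → loss €0.
€885.4: same outcome either way → loss €0.
€883.8: same outcome either way → loss €0.
Maximum loss: €291.3.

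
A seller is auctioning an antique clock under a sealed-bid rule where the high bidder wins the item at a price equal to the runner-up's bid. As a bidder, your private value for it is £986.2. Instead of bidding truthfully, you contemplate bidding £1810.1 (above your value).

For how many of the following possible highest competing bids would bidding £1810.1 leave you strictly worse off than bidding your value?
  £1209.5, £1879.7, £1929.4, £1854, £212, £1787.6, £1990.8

The deviation hurts exactly when the highest competing bid lies strictly between £986.2 and £1810.1 — overbidding then wins at a price above your value.
£1209.5: inside the interval → strictly worse (loss £223.3).
£1879.7: above both → same outcome either way.
£1929.4: above both → same outcome either way.
£1854: above both → same outcome either way.
£212: below both → same outcome either way.
£1787.6: inside the interval → strictly worse (loss £801.4).
£1990.8: above both → same outcome either way.
Count: 2.

2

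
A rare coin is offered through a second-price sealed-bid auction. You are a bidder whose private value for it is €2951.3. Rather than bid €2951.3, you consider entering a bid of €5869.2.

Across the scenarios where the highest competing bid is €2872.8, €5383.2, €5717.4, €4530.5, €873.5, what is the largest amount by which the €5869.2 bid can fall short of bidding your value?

€2872.8: same outcome either way → loss €0.
€5383.2: truthful gives €0, deviation gives −€2431.9 → loss €2431.9.
€5717.4: truthful gives €0, deviation gives −€2766.1 → loss €2766.1.
€4530.5: truthful gives €0, deviation gives −€1579.2 → loss €1579.2.
€873.5: same outcome either way → loss €0.
Maximum loss: €2766.1.

€2766.1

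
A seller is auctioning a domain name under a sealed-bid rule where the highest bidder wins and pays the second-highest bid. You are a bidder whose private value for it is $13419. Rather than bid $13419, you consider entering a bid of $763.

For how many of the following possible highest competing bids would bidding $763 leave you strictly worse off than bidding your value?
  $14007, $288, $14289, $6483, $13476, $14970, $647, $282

The deviation hurts exactly when the highest competing bid lies strictly between $763 and $13419 — underbidding then forfeits a profitable win.
$14007: above both → same outcome either way.
$288: below both → same outcome either way.
$14289: above both → same outcome either way.
$6483: inside the interval → strictly worse (loss $6936).
$13476: above both → same outcome either way.
$14970: above both → same outcome either way.
$647: below both → same outcome either way.
$282: below both → same outcome either way.
Count: 1.

1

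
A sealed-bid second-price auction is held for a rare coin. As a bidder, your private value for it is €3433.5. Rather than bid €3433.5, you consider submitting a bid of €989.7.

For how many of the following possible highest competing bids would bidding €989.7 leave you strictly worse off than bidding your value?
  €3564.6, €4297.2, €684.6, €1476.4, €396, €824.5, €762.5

The deviation hurts exactly when the highest competing bid lies strictly between €989.7 and €3433.5 — underbidding then forfeits a profitable win.
€3564.6: above both → same outcome either way.
€4297.2: above both → same outcome either way.
€684.6: below both → same outcome either way.
€1476.4: inside the interval → strictly worse (loss €1957.1).
€396: below both → same outcome either way.
€824.5: below both → same outcome either way.
€762.5: below both → same outcome either way.
Count: 1.

1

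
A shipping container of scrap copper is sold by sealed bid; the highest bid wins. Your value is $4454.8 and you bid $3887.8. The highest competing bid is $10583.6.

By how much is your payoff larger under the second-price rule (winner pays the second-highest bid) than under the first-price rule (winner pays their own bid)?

$0

Your bid $3887.8 is below $10583.6, so you lose under either rule.
Payoff is $0 in both cases; difference = $0.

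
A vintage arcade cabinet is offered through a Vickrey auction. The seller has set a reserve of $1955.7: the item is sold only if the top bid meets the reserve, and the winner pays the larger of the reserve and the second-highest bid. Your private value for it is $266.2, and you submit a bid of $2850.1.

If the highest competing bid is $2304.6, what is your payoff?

−$2038.4

Your bid $2850.1 is the highest and exceeds the reserve.
Price = max(second-highest bid, reserve) = max($2304.6, $1955.7) = $2304.6.
Payoff = $266.2 − $2304.6 = −$2038.4.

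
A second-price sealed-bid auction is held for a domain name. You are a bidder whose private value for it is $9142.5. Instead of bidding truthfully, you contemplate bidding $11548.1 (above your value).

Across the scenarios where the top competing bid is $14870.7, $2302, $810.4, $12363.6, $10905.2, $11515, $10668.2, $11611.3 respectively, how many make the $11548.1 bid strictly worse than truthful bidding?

3

The deviation hurts exactly when the highest competing bid lies strictly between $9142.5 and $11548.1 — overbidding then wins at a price above your value.
$14870.7: above both → same outcome either way.
$2302: below both → same outcome either way.
$810.4: below both → same outcome either way.
$12363.6: above both → same outcome either way.
$10905.2: inside the interval → strictly worse (loss $1762.7).
$11515: inside the interval → strictly worse (loss $2372.5).
$10668.2: inside the interval → strictly worse (loss $1525.7).
$11611.3: above both → same outcome either way.
Count: 3.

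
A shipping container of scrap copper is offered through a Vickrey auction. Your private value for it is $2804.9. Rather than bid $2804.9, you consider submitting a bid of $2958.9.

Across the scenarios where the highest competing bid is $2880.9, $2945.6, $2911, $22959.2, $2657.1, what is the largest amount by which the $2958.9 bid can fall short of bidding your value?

$2880.9: truthful gives $0, deviation gives −$76 → loss $76.
$2945.6: truthful gives $0, deviation gives −$140.7 → loss $140.7.
$2911: truthful gives $0, deviation gives −$106.1 → loss $106.1.
$22959.2: same outcome either way → loss $0.
$2657.1: same outcome either way → loss $0.
Maximum loss: $140.7.

$140.7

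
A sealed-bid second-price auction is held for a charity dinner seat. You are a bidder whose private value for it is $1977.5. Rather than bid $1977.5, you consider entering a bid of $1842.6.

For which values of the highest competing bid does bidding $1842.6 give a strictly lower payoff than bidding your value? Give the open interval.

If the competing bid is below $1842.6, both bids win at the same price — no difference.
If it is above $1977.5, both bids lose — no difference.
If it lies strictly between $1842.6 and $1977.5, bidding your value wins at a price below your value (positive payoff) while bidding $1842.6 loses (payoff 0).
So the deviation strictly hurts on the open interval ($1842.6, $1977.5).

($1842.6, $1977.5)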